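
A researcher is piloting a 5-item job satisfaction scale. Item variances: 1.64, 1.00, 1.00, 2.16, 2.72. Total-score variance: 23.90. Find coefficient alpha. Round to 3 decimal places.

coefficient alpha = 0.804

sum of item variances = 1.64 + 1.00 + 1.00 + 2.16 + 2.72 = 8.52
α = (k/(k−1))·(1 − sum of item variances/total variance) = (5/4)·(1 − 8.52/23.90) = 0.804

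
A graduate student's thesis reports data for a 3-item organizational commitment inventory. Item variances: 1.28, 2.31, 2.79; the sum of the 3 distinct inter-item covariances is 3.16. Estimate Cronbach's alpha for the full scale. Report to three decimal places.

α = 0.746

sum of item variances = 1.28 + 2.31 + 2.79 = 6.38
Sum of distinct covariances = 3.16
total variance = sum of item variances + 2·Σcov = 6.38 + 2 × 3.16 = 12.70
α = (3/2)·(1 − 6.38/12.70) = 0.746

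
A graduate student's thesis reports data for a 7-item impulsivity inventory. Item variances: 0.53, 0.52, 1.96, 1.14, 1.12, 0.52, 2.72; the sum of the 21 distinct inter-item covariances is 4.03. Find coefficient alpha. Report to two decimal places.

Σσᵢ² = 0.53 + 0.52 + 1.96 + 1.14 + 1.12 + 0.52 + 2.72 = 8.51
Sum of distinct covariances = 4.03
σ²_T = Σσᵢ² + 2·Σcov = 8.51 + 2 × 4.03 = 16.57
α = (7/6)·(1 − 8.51/16.57) = 0.57

coefficient alpha = 0.57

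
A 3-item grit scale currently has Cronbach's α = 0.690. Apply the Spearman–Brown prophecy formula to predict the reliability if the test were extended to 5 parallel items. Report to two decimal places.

Length factor m = 5/3 = 1.6667
α' = m·α / (1 + (m−1)·α)
   = 5/3 × 0.690 / (1 + (5/3 − 1) × 0.690)
   = 1.1500 / 1.4600 = 0.79

predicted reliability = 0.79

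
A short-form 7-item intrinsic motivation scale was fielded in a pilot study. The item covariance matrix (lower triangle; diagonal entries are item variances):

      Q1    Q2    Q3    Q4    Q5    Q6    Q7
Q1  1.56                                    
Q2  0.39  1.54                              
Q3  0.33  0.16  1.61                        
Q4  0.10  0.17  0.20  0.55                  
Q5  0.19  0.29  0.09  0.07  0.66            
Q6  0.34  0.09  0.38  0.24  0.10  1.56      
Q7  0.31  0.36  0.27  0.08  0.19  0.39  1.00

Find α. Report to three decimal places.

ΣVar(i) = 1.56 + 1.54 + 1.61 + 0.55 + 0.66 + 1.56 + 1.00 = 8.48
Sum of the distinct covariances = 4.74
σ²_total = 8.48 + 2 × 4.74 = 17.96
α = (k/(k−1))·(1 − ΣVar(i)/σ²_total) = (7/6)·(1 − 8.48/17.96) = 0.616

α = 0.616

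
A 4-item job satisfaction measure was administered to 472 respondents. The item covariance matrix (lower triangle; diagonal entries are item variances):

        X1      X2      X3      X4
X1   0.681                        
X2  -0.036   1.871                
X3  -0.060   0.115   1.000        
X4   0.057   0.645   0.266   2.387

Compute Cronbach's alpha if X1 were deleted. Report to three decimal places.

Remaining items: X2, X3, X4 (k = 3).
sum of item variances = 1.871 + 1.000 + 2.387 = 5.258
Var(T) = 5.258 + 2 × 1.026 = 7.310
α (item deleted) = (3/2)·(1 − 5.258/7.310) = 0.421

α = 0.421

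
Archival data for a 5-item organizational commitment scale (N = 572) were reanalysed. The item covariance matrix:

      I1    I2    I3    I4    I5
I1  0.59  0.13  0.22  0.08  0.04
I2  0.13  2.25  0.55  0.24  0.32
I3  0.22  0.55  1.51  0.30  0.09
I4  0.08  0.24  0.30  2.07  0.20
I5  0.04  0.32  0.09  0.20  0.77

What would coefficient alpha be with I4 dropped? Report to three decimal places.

coefficient alpha = 0.460

Remaining items: I1, I2, I3, I5 (k = 4).
Σσᵢ² = 0.59 + 2.25 + 1.51 + 0.77 = 5.12
σ²_T = 5.12 + 2 × 1.35 = 7.82
α (item deleted) = (4/3)·(1 − 5.12/7.82) = 0.460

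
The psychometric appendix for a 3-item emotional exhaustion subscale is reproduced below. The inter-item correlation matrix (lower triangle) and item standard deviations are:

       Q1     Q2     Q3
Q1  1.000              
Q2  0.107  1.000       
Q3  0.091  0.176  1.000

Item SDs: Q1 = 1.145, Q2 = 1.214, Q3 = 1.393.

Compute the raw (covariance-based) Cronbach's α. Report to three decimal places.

Cronbach's α = 0.300

Σσ²ᵢ = 1.145² + 1.214² + 1.393² = 4.7253
Covariances σ_ij = r_ij · s_i · s_j:
  σ(Q1,Q2) = 0.107 × 1.145 × 1.214 = 0.1487
  σ(Q1,Q3) = 0.091 × 1.145 × 1.393 = 0.1451
  σ(Q2,Q3) = 0.176 × 1.214 × 1.393 = 0.2976
σ²_T = Σσ²ᵢ + 2·Σσ_ij = 4.7253 + 2 × 0.5914 = 5.9081
α = (3/2)·(1 − 4.7253/5.9081) = 0.300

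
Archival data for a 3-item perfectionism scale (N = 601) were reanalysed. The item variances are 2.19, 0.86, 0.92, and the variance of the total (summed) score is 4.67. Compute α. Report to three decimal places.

Σσᵢ² = 2.19 + 0.86 + 0.92 = 3.97
α = (k/(k−1))·(1 − Σσᵢ²/σ²_total) = (3/2)·(1 − 3.97/4.67) = 0.225

α = 0.225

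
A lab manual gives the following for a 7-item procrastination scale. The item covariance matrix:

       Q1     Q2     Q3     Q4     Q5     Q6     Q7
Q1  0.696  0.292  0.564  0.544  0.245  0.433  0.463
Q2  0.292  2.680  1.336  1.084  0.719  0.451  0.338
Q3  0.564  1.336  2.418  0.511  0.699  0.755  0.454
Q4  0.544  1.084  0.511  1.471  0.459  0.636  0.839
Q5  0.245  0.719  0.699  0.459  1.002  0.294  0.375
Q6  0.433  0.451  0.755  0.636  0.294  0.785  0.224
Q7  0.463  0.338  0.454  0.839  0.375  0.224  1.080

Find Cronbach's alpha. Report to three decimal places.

Σσ²ᵢ = 0.696 + 2.680 + 2.418 + 1.471 + 1.002 + 0.785 + 1.080 = 10.132
Σ_{i<j} σ_ij = 11.715
Var(T) = 10.132 + 2 × 11.715 = 33.562
α = (k/(k−1))·(1 − Σσ²ᵢ/Var(T)) = (7/6)·(1 − 10.132/33.562) = 0.814

α = 0.814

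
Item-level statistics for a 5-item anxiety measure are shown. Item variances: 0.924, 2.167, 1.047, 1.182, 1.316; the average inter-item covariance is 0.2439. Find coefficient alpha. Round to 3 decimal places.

Σσᵢ² = 0.924 + 2.167 + 1.047 + 1.182 + 1.316 = 6.636
Sum of the 10 distinct covariances = 10 × 0.2439 = 2.4390
Var(T) = Σσᵢ² + 2·Σcov = 6.636 + 2 × 2.4390 = 11.5140
α = (5/4)·(1 − 6.636/11.5140) = 0.530

α = 0.530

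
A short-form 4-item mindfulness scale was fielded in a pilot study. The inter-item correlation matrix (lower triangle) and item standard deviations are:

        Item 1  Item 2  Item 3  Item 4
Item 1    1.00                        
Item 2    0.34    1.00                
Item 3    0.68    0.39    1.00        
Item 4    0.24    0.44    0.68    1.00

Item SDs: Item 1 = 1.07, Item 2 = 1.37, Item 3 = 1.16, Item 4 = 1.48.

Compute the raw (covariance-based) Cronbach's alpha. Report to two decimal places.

Σσ²ᵢ = 1.07² + 1.37² + 1.16² + 1.48² = 6.5578
Covariances σ_ij = r_ij · s_i · s_j:
  σ(Item 1,Item 2) = 0.34 × 1.07 × 1.37 = 0.4984
  σ(Item 1,Item 3) = 0.68 × 1.07 × 1.16 = 0.8440
  σ(Item 1,Item 4) = 0.24 × 1.07 × 1.48 = 0.3801
  σ(Item 2,Item 3) = 0.39 × 1.37 × 1.16 = 0.6198
  σ(Item 2,Item 4) = 0.44 × 1.37 × 1.48 = 0.8921
  σ(Item 3,Item 4) = 0.68 × 1.16 × 1.48 = 1.1674
σ²_T = Σσ²ᵢ + 2·Σσ_ij = 6.5578 + 2 × 4.4018 = 15.3614
α = (4/3)·(1 − 6.5578/15.3614) = 0.76

Cronbach's alpha = 0.76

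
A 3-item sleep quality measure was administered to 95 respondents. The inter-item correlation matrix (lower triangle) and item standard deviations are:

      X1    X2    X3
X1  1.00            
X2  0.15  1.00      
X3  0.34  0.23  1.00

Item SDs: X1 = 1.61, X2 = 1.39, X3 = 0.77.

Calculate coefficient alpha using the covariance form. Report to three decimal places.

coefficient alpha = 0.423

Σσ²ᵢ = 1.61² + 1.39² + 0.77² = 5.1171
Covariances σ_ij = r_ij · s_i · s_j:
  σ(X1,X2) = 0.15 × 1.61 × 1.39 = 0.3357
  σ(X1,X3) = 0.34 × 1.61 × 0.77 = 0.4215
  σ(X2,X3) = 0.23 × 1.39 × 0.77 = 0.2462
σ²_T = Σσ²ᵢ + 2·Σσ_ij = 5.1171 + 2 × 1.0034 = 7.1239
α = (3/2)·(1 − 5.1171/7.1239) = 0.423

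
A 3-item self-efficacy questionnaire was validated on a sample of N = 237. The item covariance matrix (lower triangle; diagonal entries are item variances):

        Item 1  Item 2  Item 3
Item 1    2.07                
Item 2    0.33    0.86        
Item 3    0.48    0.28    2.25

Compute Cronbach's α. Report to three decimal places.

Cronbach's α = 0.444

Σσᵢ² = 2.07 + 0.86 + 2.25 = 5.18
Sum of off-diagonal covariances = 1.09
Var(T) = 5.18 + 2 × 1.09 = 7.36
α = (k/(k−1))·(1 − Σσᵢ²/Var(T)) = (3/2)·(1 − 5.18/7.36) = 0.444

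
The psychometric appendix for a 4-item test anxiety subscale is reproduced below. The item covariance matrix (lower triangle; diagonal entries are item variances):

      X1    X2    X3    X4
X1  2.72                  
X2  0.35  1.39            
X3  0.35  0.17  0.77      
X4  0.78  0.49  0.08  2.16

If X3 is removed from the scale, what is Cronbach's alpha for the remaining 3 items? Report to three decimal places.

α = 0.511

Remaining items: X1, X2, X4 (k = 3).
Σσᵢ² = 2.72 + 1.39 + 2.16 = 6.27
σ²_T = 6.27 + 2 × 1.62 = 9.51
α (item deleted) = (3/2)·(1 − 6.27/9.51) = 0.511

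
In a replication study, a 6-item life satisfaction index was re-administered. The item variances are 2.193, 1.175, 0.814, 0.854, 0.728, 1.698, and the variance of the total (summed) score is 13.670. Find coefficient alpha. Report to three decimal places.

α = 0.545

Σσ²ᵢ = 2.193 + 1.175 + 0.814 + 0.854 + 0.728 + 1.698 = 7.462
α = (k/(k−1))·(1 − Σσ²ᵢ/Var(T)) = (6/5)·(1 − 7.462/13.670) = 0.545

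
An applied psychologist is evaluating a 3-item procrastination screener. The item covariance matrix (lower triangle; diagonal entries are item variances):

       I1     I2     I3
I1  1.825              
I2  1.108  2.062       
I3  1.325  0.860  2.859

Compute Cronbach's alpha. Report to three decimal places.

Σσᵢ² = 1.825 + 2.062 + 2.859 = 6.746
Sum of off-diagonal covariances = 3.293
σ²_total = 6.746 + 2 × 3.293 = 13.332
α = (k/(k−1))·(1 − Σσᵢ²/σ²_total) = (3/2)·(1 − 6.746/13.332) = 0.741

α = 0.741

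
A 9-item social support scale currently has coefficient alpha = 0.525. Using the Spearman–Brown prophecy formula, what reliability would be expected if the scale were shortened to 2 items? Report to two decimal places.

predicted reliability = 0.20

Length factor m = 2/9 = 0.2222
α' = m·α / (1 − (1−m)·α)
   = 2/9 × 0.525 / (1 − (1 − 2/9) × 0.525)
   = 0.1167 / 0.5917 = 0.20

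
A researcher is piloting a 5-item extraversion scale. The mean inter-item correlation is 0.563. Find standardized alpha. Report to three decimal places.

Standardized α = k·r̄ / (1 + (k−1)·r̄) = 5 × 0.563 / (1 + 4 × 0.563)
  = 2.8150 / 3.2520 = 0.866

standardized alpha = 0.866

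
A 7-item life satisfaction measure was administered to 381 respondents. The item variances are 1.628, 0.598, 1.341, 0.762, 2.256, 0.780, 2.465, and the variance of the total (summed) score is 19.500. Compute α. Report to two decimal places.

α = 0.58

ΣVar(i) = 1.628 + 0.598 + 1.341 + 0.762 + 2.256 + 0.780 + 2.465 = 9.830
α = (k/(k−1))·(1 − ΣVar(i)/σ²_T) = (7/6)·(1 − 9.830/19.500) = 0.58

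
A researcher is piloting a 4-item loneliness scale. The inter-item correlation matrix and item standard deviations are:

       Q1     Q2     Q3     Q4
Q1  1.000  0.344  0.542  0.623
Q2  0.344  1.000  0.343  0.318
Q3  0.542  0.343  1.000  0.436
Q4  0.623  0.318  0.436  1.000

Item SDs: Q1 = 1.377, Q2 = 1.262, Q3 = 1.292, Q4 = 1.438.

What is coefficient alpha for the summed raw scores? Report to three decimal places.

Σσ²ᵢ = 1.377² + 1.262² + 1.292² + 1.438² = 7.2259
Covariances σ_ij = r_ij · s_i · s_j:
  σ(Q1,Q2) = 0.344 × 1.377 × 1.262 = 0.5978
  σ(Q1,Q3) = 0.542 × 1.377 × 1.292 = 0.9643
  σ(Q1,Q4) = 0.623 × 1.377 × 1.438 = 1.2336
  σ(Q2,Q3) = 0.343 × 1.262 × 1.292 = 0.5593
  σ(Q2,Q4) = 0.318 × 1.262 × 1.438 = 0.5771
  σ(Q3,Q4) = 0.436 × 1.292 × 1.438 = 0.8100
σ²_T = Σσ²ᵢ + 2·Σσ_ij = 7.2259 + 2 × 4.7421 = 16.7101
α = (4/3)·(1 − 7.2259/16.7101) = 0.757

coefficient alpha = 0.757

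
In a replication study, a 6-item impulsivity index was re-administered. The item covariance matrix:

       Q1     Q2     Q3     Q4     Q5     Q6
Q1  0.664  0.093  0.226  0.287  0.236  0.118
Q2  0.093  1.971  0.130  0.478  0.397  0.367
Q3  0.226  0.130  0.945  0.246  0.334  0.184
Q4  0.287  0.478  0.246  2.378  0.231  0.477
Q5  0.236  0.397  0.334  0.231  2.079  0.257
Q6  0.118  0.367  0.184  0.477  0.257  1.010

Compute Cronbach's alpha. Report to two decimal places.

Σσᵢ² = 0.664 + 1.971 + 0.945 + 2.378 + 2.079 + 1.010 = 9.047
Σ_{i<j} σ_ij = 4.061
σ²_T = 9.047 + 2 × 4.061 = 17.169
α = (k/(k−1))·(1 − Σσᵢ²/σ²_T) = (6/5)·(1 − 9.047/17.169) = 0.57

Cronbach's alpha = 0.57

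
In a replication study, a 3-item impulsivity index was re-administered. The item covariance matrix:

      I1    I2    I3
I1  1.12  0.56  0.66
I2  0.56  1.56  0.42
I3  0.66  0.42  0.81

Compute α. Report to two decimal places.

α = 0.73

Σσᵢ² = 1.12 + 1.56 + 0.81 = 3.49
Sum of the distinct covariances = 1.64
σ²_T = 3.49 + 2 × 1.64 = 6.77
α = (k/(k−1))·(1 − Σσᵢ²/σ²_T) = (3/2)·(1 − 3.49/6.77) = 0.73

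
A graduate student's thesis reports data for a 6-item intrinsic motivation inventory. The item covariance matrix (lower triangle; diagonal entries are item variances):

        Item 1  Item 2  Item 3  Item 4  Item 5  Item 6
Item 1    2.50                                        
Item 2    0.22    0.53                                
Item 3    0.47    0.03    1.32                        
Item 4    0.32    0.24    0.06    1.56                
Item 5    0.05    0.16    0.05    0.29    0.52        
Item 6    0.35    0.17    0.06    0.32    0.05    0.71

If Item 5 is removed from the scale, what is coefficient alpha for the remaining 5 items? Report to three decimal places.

Remaining items: Item 1, Item 2, Item 3, Item 4, Item 6 (k = 5).
sum of item variances = 2.50 + 0.53 + 1.32 + 1.56 + 0.71 = 6.62
total variance = 6.62 + 2 × 2.24 = 11.10
α (item deleted) = (5/4)·(1 − 6.62/11.10) = 0.505

α = 0.505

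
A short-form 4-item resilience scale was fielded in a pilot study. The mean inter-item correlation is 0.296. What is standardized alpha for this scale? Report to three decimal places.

standardized alpha = 0.627

Standardized α = k·r̄ / (1 + (k−1)·r̄) = 4 × 0.296 / (1 + 3 × 0.296)
  = 1.1840 / 1.8880 = 0.627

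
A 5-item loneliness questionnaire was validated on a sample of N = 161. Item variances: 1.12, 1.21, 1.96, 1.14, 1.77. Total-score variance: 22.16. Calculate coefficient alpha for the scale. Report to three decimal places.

Σσᵢ² = 1.12 + 1.21 + 1.96 + 1.14 + 1.77 = 7.20
α = (k/(k−1))·(1 − Σσᵢ²/total variance) = (5/4)·(1 − 7.20/22.16) = 0.844

α = 0.844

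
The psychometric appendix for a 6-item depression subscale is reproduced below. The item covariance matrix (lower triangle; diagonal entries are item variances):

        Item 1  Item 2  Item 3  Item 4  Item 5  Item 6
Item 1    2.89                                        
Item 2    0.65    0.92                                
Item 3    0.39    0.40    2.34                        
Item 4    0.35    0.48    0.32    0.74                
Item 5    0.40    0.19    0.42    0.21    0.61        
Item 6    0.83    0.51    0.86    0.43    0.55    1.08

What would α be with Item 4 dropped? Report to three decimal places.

α = 0.713

Remaining items: Item 1, Item 2, Item 3, Item 5, Item 6 (k = 5).
Σσ²ᵢ = 2.89 + 0.92 + 2.34 + 0.61 + 1.08 = 7.84
σ²_total = 7.84 + 2 × 5.20 = 18.24
α (item deleted) = (5/4)·(1 − 7.84/18.24) = 0.713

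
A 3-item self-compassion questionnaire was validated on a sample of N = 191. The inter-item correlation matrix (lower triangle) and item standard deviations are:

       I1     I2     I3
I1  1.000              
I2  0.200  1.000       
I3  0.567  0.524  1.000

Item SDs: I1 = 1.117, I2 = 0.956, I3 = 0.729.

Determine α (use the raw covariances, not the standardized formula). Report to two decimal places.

Σσ²ᵢ = 1.117² + 0.956² + 0.729² = 2.6931
Covariances σ_ij = r_ij · s_i · s_j:
  σ(I1,I2) = 0.200 × 1.117 × 0.956 = 0.2136
  σ(I1,I3) = 0.567 × 1.117 × 0.729 = 0.4617
  σ(I2,I3) = 0.524 × 0.956 × 0.729 = 0.3652
σ²_T = Σσ²ᵢ + 2·Σσ_ij = 2.6931 + 2 × 1.0405 = 4.7741
α = (3/2)·(1 − 2.6931/4.7741) = 0.65

α = 0.65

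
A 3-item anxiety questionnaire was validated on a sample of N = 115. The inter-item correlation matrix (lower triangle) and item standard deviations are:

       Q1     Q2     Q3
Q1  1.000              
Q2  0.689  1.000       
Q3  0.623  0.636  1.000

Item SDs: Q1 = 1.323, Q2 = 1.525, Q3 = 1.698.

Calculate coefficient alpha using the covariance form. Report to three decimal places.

Σσ²ᵢ = 1.323² + 1.525² + 1.698² = 6.9592
Covariances σ_ij = r_ij · s_i · s_j:
  σ(Q1,Q2) = 0.689 × 1.323 × 1.525 = 1.3901
  σ(Q1,Q3) = 0.623 × 1.323 × 1.698 = 1.3995
  σ(Q2,Q3) = 0.636 × 1.525 × 1.698 = 1.6469
σ²_T = Σσ²ᵢ + 2·Σσ_ij = 6.9592 + 2 × 4.4365 = 15.8322
α = (3/2)·(1 − 6.9592/15.8322) = 0.841

coefficient alpha = 0.841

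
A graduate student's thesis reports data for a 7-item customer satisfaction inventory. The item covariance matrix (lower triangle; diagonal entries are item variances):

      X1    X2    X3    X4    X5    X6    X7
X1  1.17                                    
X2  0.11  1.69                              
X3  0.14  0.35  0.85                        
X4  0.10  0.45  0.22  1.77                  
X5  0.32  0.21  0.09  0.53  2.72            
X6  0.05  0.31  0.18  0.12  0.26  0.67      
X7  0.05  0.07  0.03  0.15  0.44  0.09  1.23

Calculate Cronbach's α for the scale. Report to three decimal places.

Cronbach's α = 0.535

Σσᵢ² = 1.17 + 1.69 + 0.85 + 1.77 + 2.72 + 0.67 + 1.23 = 10.10
Σ_{i<j} σ_ij = 4.27
Var(T) = 10.10 + 2 × 4.27 = 18.64
α = (k/(k−1))·(1 − Σσᵢ²/Var(T)) = (7/6)·(1 − 10.10/18.64) = 0.535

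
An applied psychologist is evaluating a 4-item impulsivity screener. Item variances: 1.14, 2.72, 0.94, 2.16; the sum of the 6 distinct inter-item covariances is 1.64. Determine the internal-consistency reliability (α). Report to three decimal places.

α = 0.427

Σσ²ᵢ = 1.14 + 2.72 + 0.94 + 2.16 = 6.96
Sum of distinct covariances = 1.64
σ²_total = Σσ²ᵢ + 2·Σcov = 6.96 + 2 × 1.64 = 10.24
α = (4/3)·(1 − 6.96/10.24) = 0.427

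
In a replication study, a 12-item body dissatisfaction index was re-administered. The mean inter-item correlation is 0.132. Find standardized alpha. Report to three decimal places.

standardized alpha = 0.646

Standardized α = k·r̄ / (1 + (k−1)·r̄) = 12 × 0.132 / (1 + 11 × 0.132)
  = 1.5840 / 2.4520 = 0.646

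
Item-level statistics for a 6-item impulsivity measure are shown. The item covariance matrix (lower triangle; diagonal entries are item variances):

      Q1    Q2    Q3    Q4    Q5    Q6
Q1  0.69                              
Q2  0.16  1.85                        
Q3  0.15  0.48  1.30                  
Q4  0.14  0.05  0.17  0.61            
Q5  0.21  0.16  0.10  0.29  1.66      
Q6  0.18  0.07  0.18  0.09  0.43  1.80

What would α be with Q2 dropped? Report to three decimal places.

α = 0.488

Remaining items: Q1, Q3, Q4, Q5, Q6 (k = 5).
sum of item variances = 0.69 + 1.30 + 0.61 + 1.66 + 1.80 = 6.06
σ²_T = 6.06 + 2 × 1.94 = 9.94
α (item deleted) = (5/4)·(1 − 6.06/9.94) = 0.488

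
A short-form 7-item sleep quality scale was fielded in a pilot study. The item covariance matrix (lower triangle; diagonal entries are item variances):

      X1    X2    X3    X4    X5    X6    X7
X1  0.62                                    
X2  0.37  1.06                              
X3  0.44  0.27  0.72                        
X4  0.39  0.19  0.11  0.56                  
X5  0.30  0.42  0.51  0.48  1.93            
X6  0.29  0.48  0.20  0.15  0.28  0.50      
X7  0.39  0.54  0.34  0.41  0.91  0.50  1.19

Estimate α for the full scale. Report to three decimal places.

Σσᵢ² = 0.62 + 1.06 + 0.72 + 0.56 + 1.93 + 0.50 + 1.19 = 6.58
Sum of the distinct covariances = 7.97
total variance = 6.58 + 2 × 7.97 = 22.52
α = (k/(k−1))·(1 − Σσᵢ²/total variance) = (7/6)·(1 − 6.58/22.52) = 0.826

α = 0.826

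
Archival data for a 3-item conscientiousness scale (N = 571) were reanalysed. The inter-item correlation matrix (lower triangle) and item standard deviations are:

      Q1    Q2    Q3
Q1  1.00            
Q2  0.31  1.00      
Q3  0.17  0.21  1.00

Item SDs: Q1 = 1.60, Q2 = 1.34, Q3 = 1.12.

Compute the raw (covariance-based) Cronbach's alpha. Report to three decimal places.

α = 0.471

Σσ²ᵢ = 1.60² + 1.34² + 1.12² = 5.6100
Covariances σ_ij = r_ij · s_i · s_j:
  σ(Q1,Q2) = 0.31 × 1.60 × 1.34 = 0.6646
  σ(Q1,Q3) = 0.17 × 1.60 × 1.12 = 0.3046
  σ(Q2,Q3) = 0.21 × 1.34 × 1.12 = 0.3152
σ²_T = Σσ²ᵢ + 2·Σσ_ij = 5.6100 + 2 × 1.2844 = 8.1788
α = (3/2)·(1 − 5.6100/8.1788) = 0.471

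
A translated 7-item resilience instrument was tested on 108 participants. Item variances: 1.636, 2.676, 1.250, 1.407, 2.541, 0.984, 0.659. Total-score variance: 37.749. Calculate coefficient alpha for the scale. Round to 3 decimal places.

ΣVar(i) = 1.636 + 2.676 + 1.250 + 1.407 + 2.541 + 0.984 + 0.659 = 11.153
α = (k/(k−1))·(1 − ΣVar(i)/total variance) = (7/6)·(1 − 11.153/37.749) = 0.822

coefficient alpha = 0.822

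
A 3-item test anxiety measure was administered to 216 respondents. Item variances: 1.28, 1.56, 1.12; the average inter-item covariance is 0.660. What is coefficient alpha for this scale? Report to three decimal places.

ΣVar(i) = 1.28 + 1.56 + 1.12 = 3.96
Sum of the 3 distinct covariances = 3 × 0.660 = 1.980
σ²_T = ΣVar(i) + 2·Σcov = 3.96 + 2 × 1.980 = 7.920
α = (3/2)·(1 − 3.96/7.920) = 0.750

coefficient alpha = 0.750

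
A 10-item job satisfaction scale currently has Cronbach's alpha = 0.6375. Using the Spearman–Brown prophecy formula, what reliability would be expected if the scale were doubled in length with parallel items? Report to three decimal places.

predicted reliability = 0.779

Length factor m = 2
α' = m·α / (1 + (m−1)·α)
   = 2 × 0.6375 / (1 + (2 − 1) × 0.6375)
   = 1.2750 / 1.6375 = 0.779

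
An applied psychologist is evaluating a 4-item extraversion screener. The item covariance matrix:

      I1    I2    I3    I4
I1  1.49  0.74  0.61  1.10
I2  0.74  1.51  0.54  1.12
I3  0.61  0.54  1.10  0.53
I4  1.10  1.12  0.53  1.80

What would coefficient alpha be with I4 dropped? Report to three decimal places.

coefficient alpha = 0.720

Remaining items: I1, I2, I3 (k = 3).
Σσᵢ² = 1.49 + 1.51 + 1.10 = 4.10
σ²_T = 4.10 + 2 × 1.89 = 7.88
α (item deleted) = (3/2)·(1 − 4.10/7.88) = 0.720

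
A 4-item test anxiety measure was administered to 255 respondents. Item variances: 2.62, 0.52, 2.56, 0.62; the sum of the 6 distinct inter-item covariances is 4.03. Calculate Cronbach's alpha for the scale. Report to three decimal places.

Cronbach's alpha = 0.747

Σσᵢ² = 2.62 + 0.52 + 2.56 + 0.62 = 6.32
Sum of distinct covariances = 4.03
σ²_T = Σσᵢ² + 2·Σcov = 6.32 + 2 × 4.03 = 14.38
α = (4/3)·(1 − 6.32/14.38) = 0.747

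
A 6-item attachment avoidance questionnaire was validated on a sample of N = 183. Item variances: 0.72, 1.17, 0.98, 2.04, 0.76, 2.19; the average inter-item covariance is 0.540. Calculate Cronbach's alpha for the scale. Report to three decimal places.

Σσᵢ² = 0.72 + 1.17 + 0.98 + 2.04 + 0.76 + 2.19 = 7.86
Sum of the 15 distinct covariances = 15 × 0.540 = 8.100
Var(T) = Σσᵢ² + 2·Σcov = 7.86 + 2 × 8.100 = 24.060
α = (6/5)·(1 − 7.86/24.060) = 0.808

Cronbach's alpha = 0.808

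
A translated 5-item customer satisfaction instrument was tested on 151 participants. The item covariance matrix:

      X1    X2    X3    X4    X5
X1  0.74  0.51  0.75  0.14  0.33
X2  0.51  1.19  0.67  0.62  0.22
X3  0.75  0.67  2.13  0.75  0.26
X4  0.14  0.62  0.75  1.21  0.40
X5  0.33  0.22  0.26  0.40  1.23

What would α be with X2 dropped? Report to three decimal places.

α = 0.664

Remaining items: X1, X3, X4, X5 (k = 4).
sum of item variances = 0.74 + 2.13 + 1.21 + 1.23 = 5.31
Var(T) = 5.31 + 2 × 2.63 = 10.57
α (item deleted) = (4/3)·(1 − 5.31/10.57) = 0.664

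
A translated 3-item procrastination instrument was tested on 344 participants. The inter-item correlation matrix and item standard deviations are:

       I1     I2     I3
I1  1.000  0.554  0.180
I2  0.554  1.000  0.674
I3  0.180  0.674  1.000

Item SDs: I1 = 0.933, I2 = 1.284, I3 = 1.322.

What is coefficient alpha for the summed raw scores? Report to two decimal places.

Σσ²ᵢ = 0.933² + 1.284² + 1.322² = 4.2668
Covariances σ_ij = r_ij · s_i · s_j:
  σ(I1,I2) = 0.554 × 0.933 × 1.284 = 0.6637
  σ(I1,I3) = 0.180 × 0.933 × 1.322 = 0.2220
  σ(I2,I3) = 0.674 × 1.284 × 1.322 = 1.1441
σ²_T = Σσ²ᵢ + 2·Σσ_ij = 4.2668 + 2 × 2.0298 = 8.3264
α = (3/2)·(1 − 4.2668/8.3264) = 0.73

coefficient alpha = 0.73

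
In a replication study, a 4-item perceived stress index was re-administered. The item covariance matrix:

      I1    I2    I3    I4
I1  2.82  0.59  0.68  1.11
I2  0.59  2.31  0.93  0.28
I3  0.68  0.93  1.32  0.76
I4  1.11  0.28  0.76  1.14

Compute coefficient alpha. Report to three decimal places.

sum of item variances = 2.82 + 2.31 + 1.32 + 1.14 = 7.59
Σ_{i<j} σ_ij = 4.35
σ²_T = 7.59 + 2 × 4.35 = 16.29
α = (k/(k−1))·(1 − sum of item variances/σ²_T) = (4/3)·(1 − 7.59/16.29) = 0.712

coefficient alpha = 0.712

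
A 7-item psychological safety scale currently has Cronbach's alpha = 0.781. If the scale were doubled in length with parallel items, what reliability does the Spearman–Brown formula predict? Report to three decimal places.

predicted reliability = 0.877

Length factor m = 2
α' = m·α / (1 + (m−1)·α)
   = 2 × 0.781 / (1 + (2 − 1) × 0.781)
   = 1.5620 / 1.7810 = 0.877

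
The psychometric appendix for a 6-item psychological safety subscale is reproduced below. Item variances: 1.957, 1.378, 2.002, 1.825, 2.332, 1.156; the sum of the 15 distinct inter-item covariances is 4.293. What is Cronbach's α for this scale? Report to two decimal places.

α = 0.54

Σσᵢ² = 1.957 + 1.378 + 2.002 + 1.825 + 2.332 + 1.156 = 10.650
Sum of distinct covariances = 4.293
σ²_total = Σσᵢ² + 2·Σcov = 10.650 + 2 × 4.293 = 19.236
α = (6/5)·(1 − 10.650/19.236) = 0.54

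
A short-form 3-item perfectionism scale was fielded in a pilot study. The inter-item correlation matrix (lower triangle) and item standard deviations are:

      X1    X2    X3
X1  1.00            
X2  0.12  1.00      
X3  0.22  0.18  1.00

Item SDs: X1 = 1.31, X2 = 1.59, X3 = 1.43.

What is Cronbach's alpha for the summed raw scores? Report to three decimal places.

Σσ²ᵢ = 1.31² + 1.59² + 1.43² = 6.2891
Covariances σ_ij = r_ij · s_i · s_j:
  σ(X1,X2) = 0.12 × 1.31 × 1.59 = 0.2499
  σ(X1,X3) = 0.22 × 1.31 × 1.43 = 0.4121
  σ(X2,X3) = 0.18 × 1.59 × 1.43 = 0.4093
σ²_T = Σσ²ᵢ + 2·Σσ_ij = 6.2891 + 2 × 1.0713 = 8.4317
α = (3/2)·(1 − 6.2891/8.4317) = 0.381

α = 0.381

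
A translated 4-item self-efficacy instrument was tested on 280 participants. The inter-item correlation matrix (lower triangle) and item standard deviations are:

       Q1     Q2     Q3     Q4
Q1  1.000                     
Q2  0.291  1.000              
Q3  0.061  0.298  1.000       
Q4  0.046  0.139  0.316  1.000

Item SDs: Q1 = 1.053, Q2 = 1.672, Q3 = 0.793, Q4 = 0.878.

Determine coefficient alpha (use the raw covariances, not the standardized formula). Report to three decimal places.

Σσ²ᵢ = 1.053² + 1.672² + 0.793² + 0.878² = 5.3041
Covariances σ_ij = r_ij · s_i · s_j:
  σ(Q1,Q2) = 0.291 × 1.053 × 1.672 = 0.5123
  σ(Q1,Q3) = 0.061 × 1.053 × 0.793 = 0.0509
  σ(Q1,Q4) = 0.046 × 1.053 × 0.878 = 0.0425
  σ(Q2,Q3) = 0.298 × 1.672 × 0.793 = 0.3951
  σ(Q2,Q4) = 0.139 × 1.672 × 0.878 = 0.2041
  σ(Q3,Q4) = 0.316 × 0.793 × 0.878 = 0.2200
σ²_T = Σσ²ᵢ + 2·Σσ_ij = 5.3041 + 2 × 1.4249 = 8.1539
α = (4/3)·(1 − 5.3041/8.1539) = 0.466

α = 0.466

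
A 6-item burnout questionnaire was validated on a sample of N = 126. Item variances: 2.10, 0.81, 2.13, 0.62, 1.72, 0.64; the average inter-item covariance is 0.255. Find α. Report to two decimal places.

Σσᵢ² = 2.10 + 0.81 + 2.13 + 0.62 + 1.72 + 0.64 = 8.02
Sum of the 15 distinct covariances = 15 × 0.255 = 3.825
Var(T) = Σσᵢ² + 2·Σcov = 8.02 + 2 × 3.825 = 15.670
α = (6/5)·(1 − 8.02/15.670) = 0.59

α = 0.59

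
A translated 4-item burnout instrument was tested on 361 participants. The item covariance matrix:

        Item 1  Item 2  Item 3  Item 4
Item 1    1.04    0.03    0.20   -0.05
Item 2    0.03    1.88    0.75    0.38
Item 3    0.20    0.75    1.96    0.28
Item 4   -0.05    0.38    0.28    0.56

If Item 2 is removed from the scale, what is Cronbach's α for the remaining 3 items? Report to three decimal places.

Remaining items: Item 1, Item 3, Item 4 (k = 3).
ΣVar(i) = 1.04 + 1.96 + 0.56 = 3.56
Var(T) = 3.56 + 2 × 0.43 = 4.42
α (item deleted) = (3/2)·(1 − 3.56/4.42) = 0.292

α = 0.292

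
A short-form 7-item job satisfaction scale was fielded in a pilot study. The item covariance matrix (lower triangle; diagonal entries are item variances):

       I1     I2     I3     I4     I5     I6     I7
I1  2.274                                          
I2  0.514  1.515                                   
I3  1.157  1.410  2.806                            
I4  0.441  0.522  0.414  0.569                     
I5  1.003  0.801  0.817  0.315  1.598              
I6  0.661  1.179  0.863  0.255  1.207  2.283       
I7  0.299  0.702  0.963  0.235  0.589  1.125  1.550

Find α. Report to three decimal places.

α = 0.829

Σσ²ᵢ = 2.274 + 1.515 + 2.806 + 0.569 + 1.598 + 2.283 + 1.550 = 12.595
Σ_{i<j} σ_ij = 15.472
Var(T) = 12.595 + 2 × 15.472 = 43.539
α = (k/(k−1))·(1 − Σσ²ᵢ/Var(T)) = (7/6)·(1 − 12.595/43.539) = 0.829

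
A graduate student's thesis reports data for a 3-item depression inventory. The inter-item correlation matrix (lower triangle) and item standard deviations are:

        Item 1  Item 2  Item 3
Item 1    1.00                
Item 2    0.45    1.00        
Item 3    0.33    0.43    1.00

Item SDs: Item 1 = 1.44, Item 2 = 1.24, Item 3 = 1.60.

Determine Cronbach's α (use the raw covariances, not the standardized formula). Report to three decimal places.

Σσ²ᵢ = 1.44² + 1.24² + 1.60² = 6.1712
Covariances σ_ij = r_ij · s_i · s_j:
  σ(Item 1,Item 2) = 0.45 × 1.44 × 1.24 = 0.8035
  σ(Item 1,Item 3) = 0.33 × 1.44 × 1.60 = 0.7603
  σ(Item 2,Item 3) = 0.43 × 1.24 × 1.60 = 0.8531
σ²_T = Σσ²ᵢ + 2·Σσ_ij = 6.1712 + 2 × 2.4169 = 11.0050
α = (3/2)·(1 − 6.1712/11.0050) = 0.659

α = 0.659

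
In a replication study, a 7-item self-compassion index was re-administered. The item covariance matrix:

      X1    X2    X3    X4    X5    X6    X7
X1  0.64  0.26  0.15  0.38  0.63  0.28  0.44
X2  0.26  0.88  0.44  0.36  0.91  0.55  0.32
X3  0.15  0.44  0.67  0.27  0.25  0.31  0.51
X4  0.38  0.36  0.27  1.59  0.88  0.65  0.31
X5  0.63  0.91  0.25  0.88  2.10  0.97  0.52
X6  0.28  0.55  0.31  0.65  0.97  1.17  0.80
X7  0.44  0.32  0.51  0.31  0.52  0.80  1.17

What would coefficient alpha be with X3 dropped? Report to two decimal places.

Remaining items: X1, X2, X4, X5, X6, X7 (k = 6).
sum of item variances = 0.64 + 0.88 + 1.59 + 2.10 + 1.17 + 1.17 = 7.55
total variance = 7.55 + 2 × 8.26 = 24.07
α (item deleted) = (6/5)·(1 − 7.55/24.07) = 0.82

coefficient alpha = 0.82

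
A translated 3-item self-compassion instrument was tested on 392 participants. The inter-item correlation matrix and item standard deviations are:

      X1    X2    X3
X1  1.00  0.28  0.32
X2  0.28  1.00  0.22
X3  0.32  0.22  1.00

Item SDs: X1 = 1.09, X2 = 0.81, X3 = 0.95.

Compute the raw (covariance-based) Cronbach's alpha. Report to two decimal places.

α = 0.53

Σσ²ᵢ = 1.09² + 0.81² + 0.95² = 2.7467
Covariances σ_ij = r_ij · s_i · s_j:
  σ(X1,X2) = 0.28 × 1.09 × 0.81 = 0.2472
  σ(X1,X3) = 0.32 × 1.09 × 0.95 = 0.3314
  σ(X2,X3) = 0.22 × 0.81 × 0.95 = 0.1693
σ²_T = Σσ²ᵢ + 2·Σσ_ij = 2.7467 + 2 × 0.7479 = 4.2425
α = (3/2)·(1 − 2.7467/4.2425) = 0.53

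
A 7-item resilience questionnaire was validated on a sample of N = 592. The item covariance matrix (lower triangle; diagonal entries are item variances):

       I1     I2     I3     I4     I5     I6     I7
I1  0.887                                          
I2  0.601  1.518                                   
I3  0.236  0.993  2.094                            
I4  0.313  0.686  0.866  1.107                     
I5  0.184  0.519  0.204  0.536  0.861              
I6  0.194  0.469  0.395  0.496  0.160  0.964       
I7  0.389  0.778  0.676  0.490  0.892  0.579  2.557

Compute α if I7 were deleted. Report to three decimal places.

Remaining items: I1, I2, I3, I4, I5, I6 (k = 6).
ΣVar(i) = 0.887 + 1.518 + 2.094 + 1.107 + 0.861 + 0.964 = 7.431
total variance = 7.431 + 2 × 6.852 = 21.135
α (item deleted) = (6/5)·(1 − 7.431/21.135) = 0.778

α = 0.778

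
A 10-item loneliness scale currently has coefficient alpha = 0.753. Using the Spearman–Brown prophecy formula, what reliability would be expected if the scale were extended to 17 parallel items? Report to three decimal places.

predicted reliability = 0.838

Length factor m = 17/10 = 1.7000
α' = m·α / (1 + (m−1)·α)
   = 17/10 × 0.753 / (1 + (17/10 − 1) × 0.753)
   = 1.2801 / 1.5271 = 0.838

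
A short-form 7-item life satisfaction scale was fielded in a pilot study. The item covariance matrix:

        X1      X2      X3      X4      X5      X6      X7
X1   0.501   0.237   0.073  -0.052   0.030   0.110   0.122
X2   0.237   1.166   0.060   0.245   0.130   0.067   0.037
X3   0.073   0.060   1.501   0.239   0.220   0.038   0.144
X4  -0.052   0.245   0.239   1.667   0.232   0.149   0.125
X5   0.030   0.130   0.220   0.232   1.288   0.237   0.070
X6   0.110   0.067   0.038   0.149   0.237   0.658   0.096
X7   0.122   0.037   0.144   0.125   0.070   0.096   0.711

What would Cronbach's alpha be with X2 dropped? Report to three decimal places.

Remaining items: X1, X3, X4, X5, X6, X7 (k = 6).
ΣVar(i) = 0.501 + 1.501 + 1.667 + 1.288 + 0.658 + 0.711 = 6.326
σ²_total = 6.326 + 2 × 1.833 = 9.992
α (item deleted) = (6/5)·(1 − 6.326/9.992) = 0.440

α = 0.440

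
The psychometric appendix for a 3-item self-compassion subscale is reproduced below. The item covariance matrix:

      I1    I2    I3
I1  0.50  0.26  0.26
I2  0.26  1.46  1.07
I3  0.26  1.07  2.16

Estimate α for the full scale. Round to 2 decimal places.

ΣVar(i) = 0.50 + 1.46 + 2.16 = 4.12
Sum of off-diagonal covariances = 1.59
total variance = 4.12 + 2 × 1.59 = 7.30
α = (k/(k−1))·(1 − ΣVar(i)/total variance) = (3/2)·(1 − 4.12/7.30) = 0.65

α = 0.65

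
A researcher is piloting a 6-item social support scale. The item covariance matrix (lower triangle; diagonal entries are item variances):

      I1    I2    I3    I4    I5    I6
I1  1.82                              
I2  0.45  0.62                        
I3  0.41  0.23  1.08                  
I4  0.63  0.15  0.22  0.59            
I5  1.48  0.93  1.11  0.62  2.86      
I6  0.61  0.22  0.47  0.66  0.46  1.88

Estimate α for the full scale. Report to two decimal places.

sum of item variances = 1.82 + 0.62 + 1.08 + 0.59 + 2.86 + 1.88 = 8.85
Σ_{i<j} σ_ij = 8.65
Var(T) = 8.85 + 2 × 8.65 = 26.15
α = (k/(k−1))·(1 − sum of item variances/Var(T)) = (6/5)·(1 − 8.85/26.15) = 0.79

α = 0.79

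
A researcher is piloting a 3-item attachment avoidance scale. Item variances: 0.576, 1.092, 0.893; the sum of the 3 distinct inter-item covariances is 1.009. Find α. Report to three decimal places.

α = 0.661

Σσ²ᵢ = 0.576 + 1.092 + 0.893 = 2.561
Sum of distinct covariances = 1.009
total variance = Σσ²ᵢ + 2·Σcov = 2.561 + 2 × 1.009 = 4.579
α = (3/2)·(1 − 2.561/4.579) = 0.661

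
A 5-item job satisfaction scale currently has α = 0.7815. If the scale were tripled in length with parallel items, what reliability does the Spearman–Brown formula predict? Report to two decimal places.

predicted reliability = 0.91

Length factor m = 3
α' = m·α / (1 + (m−1)·α)
   = 3 × 0.7815 / (1 + (3 − 1) × 0.7815)
   = 2.3445 / 2.5630 = 0.91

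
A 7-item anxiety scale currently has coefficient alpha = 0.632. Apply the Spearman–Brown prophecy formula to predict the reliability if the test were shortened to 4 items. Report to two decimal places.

predicted reliability = 0.50

Length factor m = 4/7 = 0.5714
α' = m·α / (1 − (1−m)·α)
   = 4/7 × 0.632 / (1 − (1 − 4/7) × 0.632)
   = 0.3611 / 0.7291 = 0.50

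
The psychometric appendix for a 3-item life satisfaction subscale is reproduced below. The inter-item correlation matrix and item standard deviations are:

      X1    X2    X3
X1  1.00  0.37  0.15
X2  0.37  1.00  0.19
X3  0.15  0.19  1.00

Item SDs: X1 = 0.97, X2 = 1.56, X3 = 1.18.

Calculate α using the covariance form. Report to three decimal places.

α = 0.468

Σσ²ᵢ = 0.97² + 1.56² + 1.18² = 4.7669
Covariances σ_ij = r_ij · s_i · s_j:
  σ(X1,X2) = 0.37 × 0.97 × 1.56 = 0.5599
  σ(X1,X3) = 0.15 × 0.97 × 1.18 = 0.1717
  σ(X2,X3) = 0.19 × 1.56 × 1.18 = 0.3498
σ²_T = Σσ²ᵢ + 2·Σσ_ij = 4.7669 + 2 × 1.0814 = 6.9297
α = (3/2)·(1 − 4.7669/6.9297) = 0.468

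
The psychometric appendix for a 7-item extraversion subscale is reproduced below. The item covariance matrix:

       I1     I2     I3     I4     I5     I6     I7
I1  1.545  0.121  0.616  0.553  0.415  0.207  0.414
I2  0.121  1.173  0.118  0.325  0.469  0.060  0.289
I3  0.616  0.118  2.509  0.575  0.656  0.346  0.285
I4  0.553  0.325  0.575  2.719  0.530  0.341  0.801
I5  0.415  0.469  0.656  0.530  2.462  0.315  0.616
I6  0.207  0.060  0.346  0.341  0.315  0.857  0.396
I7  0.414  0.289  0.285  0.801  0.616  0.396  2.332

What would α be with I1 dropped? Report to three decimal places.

Remaining items: I2, I3, I4, I5, I6, I7 (k = 6).
Σσ²ᵢ = 1.173 + 2.509 + 2.719 + 2.462 + 0.857 + 2.332 = 12.052
Var(T) = 12.052 + 2 × 6.122 = 24.296
α (item deleted) = (6/5)·(1 − 12.052/24.296) = 0.605

α = 0.605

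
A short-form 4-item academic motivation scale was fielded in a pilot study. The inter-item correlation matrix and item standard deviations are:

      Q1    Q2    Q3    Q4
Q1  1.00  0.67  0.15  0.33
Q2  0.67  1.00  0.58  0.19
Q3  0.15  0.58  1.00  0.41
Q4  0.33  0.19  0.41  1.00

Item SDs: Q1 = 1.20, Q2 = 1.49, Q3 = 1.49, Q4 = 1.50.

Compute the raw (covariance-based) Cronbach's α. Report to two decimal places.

Σσ²ᵢ = 1.20² + 1.49² + 1.49² + 1.50² = 8.1302
Covariances σ_ij = r_ij · s_i · s_j:
  σ(Q1,Q2) = 0.67 × 1.20 × 1.49 = 1.1980
  σ(Q1,Q3) = 0.15 × 1.20 × 1.49 = 0.2682
  σ(Q1,Q4) = 0.33 × 1.20 × 1.50 = 0.5940
  σ(Q2,Q3) = 0.58 × 1.49 × 1.49 = 1.2877
  σ(Q2,Q4) = 0.19 × 1.49 × 1.50 = 0.4247
  σ(Q3,Q4) = 0.41 × 1.49 × 1.50 = 0.9163
σ²_T = Σσ²ᵢ + 2·Σσ_ij = 8.1302 + 2 × 4.6889 = 17.5080
α = (4/3)·(1 − 8.1302/17.5080) = 0.71

α = 0.71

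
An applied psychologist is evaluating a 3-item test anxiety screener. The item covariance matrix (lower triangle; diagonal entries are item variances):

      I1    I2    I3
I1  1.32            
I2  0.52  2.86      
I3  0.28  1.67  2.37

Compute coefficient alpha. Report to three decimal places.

Σσ²ᵢ = 1.32 + 2.86 + 2.37 = 6.55
Sum of the distinct covariances = 2.47
Var(T) = 6.55 + 2 × 2.47 = 11.49
α = (k/(k−1))·(1 − Σσ²ᵢ/Var(T)) = (3/2)·(1 − 6.55/11.49) = 0.645

coefficient alpha = 0.645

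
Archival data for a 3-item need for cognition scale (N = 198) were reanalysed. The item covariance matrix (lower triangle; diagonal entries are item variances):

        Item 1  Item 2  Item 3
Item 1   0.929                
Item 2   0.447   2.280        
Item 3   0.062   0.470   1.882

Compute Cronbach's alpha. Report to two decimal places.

Cronbach's alpha = 0.42

sum of item variances = 0.929 + 2.280 + 1.882 = 5.091
Sum of the distinct covariances = 0.979
σ²_T = 5.091 + 2 × 0.979 = 7.049
α = (k/(k−1))·(1 − sum of item variances/σ²_T) = (3/2)·(1 − 5.091/7.049) = 0.42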